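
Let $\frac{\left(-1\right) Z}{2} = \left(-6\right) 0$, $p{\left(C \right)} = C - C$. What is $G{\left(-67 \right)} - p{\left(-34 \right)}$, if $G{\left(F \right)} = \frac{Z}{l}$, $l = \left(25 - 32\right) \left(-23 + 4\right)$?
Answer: $0$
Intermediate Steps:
$l = 133$ ($l = \left(-7\right) \left(-19\right) = 133$)
$p{\left(C \right)} = 0$
$Z = 0$ ($Z = - 2 \left(\left(-6\right) 0\right) = \left(-2\right) 0 = 0$)
$G{\left(F \right)} = 0$ ($G{\left(F \right)} = \frac{0}{133} = 0 \cdot \frac{1}{133} = 0$)
$G{\left(-67 \right)} - p{\left(-34 \right)} = 0 - 0 = 0 + 0 = 0$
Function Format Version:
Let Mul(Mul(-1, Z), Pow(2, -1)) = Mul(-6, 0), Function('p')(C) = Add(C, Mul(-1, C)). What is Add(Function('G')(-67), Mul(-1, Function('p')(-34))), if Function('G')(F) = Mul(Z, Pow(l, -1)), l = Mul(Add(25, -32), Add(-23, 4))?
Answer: 0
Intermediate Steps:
l = 133 (l = Mul(-7, -19) = 133)
Function('p')(C) = 0
Z = 0 (Z = Mul(-2, Mul(-6, 0)) = Mul(-2, 0) = 0)
Function('G')(F) = 0 (Function('G')(F) = Mul(0, Pow(133, -1)) = Mul(0, Rational(1, 133)) = 0)
Add(Function('G')(-67), Mul(-1, Function('p')(-34))) = Add(0, Mul(-1, 0)) = Add(0, 0) = 0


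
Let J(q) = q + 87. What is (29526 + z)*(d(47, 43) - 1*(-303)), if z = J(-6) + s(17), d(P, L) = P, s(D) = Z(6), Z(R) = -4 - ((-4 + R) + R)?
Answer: 10358250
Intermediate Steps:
Z(R) = -2*R (Z(R) = -4 - (-4 + 2*R) = -4 + (4 - 2*R) = -2*R)
s(D) = -12 (s(D) = -2*6 = -12)
J(q) = 87 + q
z = 69 (z = (87 - 6) - 12 = 81 - 12 = 69)
(29526 + z)*(d(47, 43) - 1*(-303)) = (29526 + 69)*(47 - 1*(-303)) = 29595*(47 + 303) = 29595*350 = 10358250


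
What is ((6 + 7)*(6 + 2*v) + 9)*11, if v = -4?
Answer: -187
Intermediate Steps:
((6 + 7)*(6 + 2*v) + 9)*11 = ((6 + 7)*(6 + 2*(-4)) + 9)*11 = (13*(6 - 8) + 9)*11 = (13*(-2) + 9)*11 = (-26 + 9)*11 = -17*11 = -187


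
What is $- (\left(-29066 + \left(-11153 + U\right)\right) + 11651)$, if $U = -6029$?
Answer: $34597$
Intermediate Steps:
$- (\left(-29066 + \left(-11153 + U\right)\right) + 11651) = - (\left(-29066 - 17182\right) + 11651) = - (-46248 + 11651) = \left(-1\right) \left(-34597\right) = 34597$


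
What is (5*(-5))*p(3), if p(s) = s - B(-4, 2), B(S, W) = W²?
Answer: 25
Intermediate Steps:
p(s) = -4 + s (p(s) = s - 1*2² = s - 1*4 = s - 4 = -4 + s)
(5*(-5))*p(3) = (5*(-5))*(-4 + 3) = -25*(-1) = 25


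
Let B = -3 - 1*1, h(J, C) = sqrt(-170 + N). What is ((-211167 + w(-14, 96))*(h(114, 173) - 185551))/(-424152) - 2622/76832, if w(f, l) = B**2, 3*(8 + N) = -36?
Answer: -188138968231111/2036777904 + 211151*I*sqrt(190)/424152 ≈ -92371.0 + 6.862*I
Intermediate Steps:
N = -20 (N = -8 + (1/3)*(-36) = -8 - 12 = -20)
h(J, C) = I*sqrt(190) (h(J, C) = sqrt(-170 - 20) = sqrt(-190) = I*sqrt(190))
B = -4 (B = -3 - 1 = -4)
w(f, l) = 16 (w(f, l) = (-4)**2 = 16)
((-211167 + w(-14, 96))*(h(114, 173) - 185551))/(-424152) - 2622/76832 = ((-211167 + 16)*(I*sqrt(190) - 185551))/(-424152) - 2622/76832 = -211151*(-185551 + I*sqrt(190))*(-1/424152) - 2622*1/76832 = (39179279201 - 211151*I*sqrt(190))*(-1/424152) - 1311/38416 = (-39179279201/424152 + 211151*I*sqrt(190)/424152) - 1311/38416 = -188138968231111/2036777904 + 211151*I*sqrt(190)/424152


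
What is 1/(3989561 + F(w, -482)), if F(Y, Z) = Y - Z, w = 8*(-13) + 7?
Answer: 1/3989946 ≈ 2.5063e-7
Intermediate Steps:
w = -97 (w = -104 + 7 = -97)
1/(3989561 + F(w, -482)) = 1/(3989561 + (-97 - 1*(-482))) = 1/(3989561 + (-97 + 482)) = 1/(3989561 + 385) = 1/3989946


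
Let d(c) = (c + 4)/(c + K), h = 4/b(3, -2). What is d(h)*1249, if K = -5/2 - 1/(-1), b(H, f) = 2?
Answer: 14988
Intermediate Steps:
K = -3/2 (K = -5*½ - 1*(-1) = -5/2 + 1 = -3/2 ≈ -1.5000)
h = 2 (h = 4/2 = 4*(½) = 2)
d(c) = (4 + c)/(-3/2 + c) (d(c) = (c + 4)/(c - 3/2) = (4 + c)/(-3/2 + c))
d(h)*1249 = (2*(4 + 2)/(-3 + 2*2))*1249 = (2*6/(-3 + 4))*1249 = (2*6/1)*1249 = (2*1*6)*1249 = 12*1249 = 14988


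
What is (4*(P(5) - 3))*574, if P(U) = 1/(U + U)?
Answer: -33292/5 ≈ -6658.4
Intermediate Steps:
P(U) = 1/(2*U)
(4*(P(5) - 3))*574 = (4*((½)/5 - 3))*574 = (4*((½)*(⅕) - 3))*574 = (4*(⅒ - 3))*574 = (4*(-29/10))*574 = -58/5*574 = -33292/5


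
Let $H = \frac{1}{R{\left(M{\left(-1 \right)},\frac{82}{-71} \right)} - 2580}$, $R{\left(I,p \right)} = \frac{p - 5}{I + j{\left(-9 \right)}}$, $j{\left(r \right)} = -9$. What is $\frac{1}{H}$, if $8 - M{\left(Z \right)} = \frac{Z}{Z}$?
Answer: $- \frac{365923}{142} \approx -2576.9$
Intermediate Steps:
$M{\left(Z \right)} = 7$ ($M{\left(Z \right)} = 8 - \frac{Z}{Z} = 8 - 1 = 7$)
$R{\left(I,p \right)} = \frac{-5 + p}{-9 + I}$ ($R{\left(I,p \right)} = \frac{p - 5}{I - 9} = \frac{-5 + p}{-9 + I}$)
$H = - \frac{142}{365923}$ ($H = \frac{1}{\frac{-5 + \frac{82}{-71}}{-9 + 7} - 2580} = \frac{1}{\frac{-5 + 82 \left(- \frac{1}{71}\right)}{-2} - 2580} = \frac{1}{- \frac{-5 - \frac{82}{71}}{2} - 2580} = \frac{1}{\left(- \frac{1}{2}\right) \left(- \frac{437}{71}\right) - 2580} = \frac{1}{\frac{437}{142} - 2580} = \frac{1}{- \frac{365923}{142}} = - \frac{142}{365923} \approx -0.00038806$)
$\frac{1}{H} = \frac{1}{- \frac{142}{365923}} = - \frac{365923}{142}$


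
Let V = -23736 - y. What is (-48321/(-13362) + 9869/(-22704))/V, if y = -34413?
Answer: 160868401/539848424016 ≈ 0.00029799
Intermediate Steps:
V = 10677 (V = -23736 - 1*(-34413) = -23736 + 34413 = 10677)
(-48321/(-13362) + 9869/(-22704))/V = (-48321/(-13362) + 9869/(-22704))/10677 = (-48321*(-1/13362) + 9869*(-1/22704))*(1/10677) = (16107/4454 - 9869/22704)*(1/10677) = (160868401/50561808)*(1/10677) = 160868401/539848424016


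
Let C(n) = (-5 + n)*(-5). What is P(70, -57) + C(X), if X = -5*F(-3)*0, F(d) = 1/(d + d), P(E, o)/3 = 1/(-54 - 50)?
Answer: 2597/104 ≈ 24.971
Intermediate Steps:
P(E, o) = -3/104 (P(E, o) = 3/(-54 - 50) = 3/(-104) = 3*(-1/104) = -3/104)
F(d) = 1/(2*d)
X = 0 (X = -5/(2*(-3))*0 = -5*(-1)/(2*3)*0 = -5*(-1/6)*0 = (5/6)*0 = 0)
C(n) = 25 - 5*n
P(70, -57) + C(X) = -3/104 + (25 - 5*0) = -3/104 + (25 + 0) = -3/104 + 25 = 2597/104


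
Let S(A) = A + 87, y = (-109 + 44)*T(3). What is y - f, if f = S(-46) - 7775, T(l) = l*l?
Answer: 7149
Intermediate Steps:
T(l) = l²
y = -585 (y = (-109 + 44)*3² = -65*9 = -585)
S(A) = 87 + A
f = -7734 (f = (87 - 46) - 7775 = 41 - 7775 = -7734)
y - f = -585 - 1*(-7734) = -585 + 7734 = 7149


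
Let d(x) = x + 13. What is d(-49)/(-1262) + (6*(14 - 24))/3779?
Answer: 30162/2384549 ≈ 0.012649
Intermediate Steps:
d(x) = 13 + x
d(-49)/(-1262) + (6*(14 - 24))/3779 = (13 - 49)/(-1262) + (6*(14 - 24))/3779 = -36*(-1/1262) + (6*(-10))*(1/3779) = 18/631 - 60*1/3779 = 18/631 - 60/3779 = 30162/2384549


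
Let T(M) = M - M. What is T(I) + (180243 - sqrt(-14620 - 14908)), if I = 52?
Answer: 180243 - 2*I*sqrt(7382) ≈ 1.8024e+5 - 171.84*I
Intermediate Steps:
T(M) = 0
T(I) + (180243 - sqrt(-14620 - 14908)) = 0 + (180243 - sqrt(-14620 - 14908)) = 0 + (180243 - sqrt(-29528)) = 0 + (180243 - 2*I*sqrt(7382)) = 180243 - 2*I*sqrt(7382)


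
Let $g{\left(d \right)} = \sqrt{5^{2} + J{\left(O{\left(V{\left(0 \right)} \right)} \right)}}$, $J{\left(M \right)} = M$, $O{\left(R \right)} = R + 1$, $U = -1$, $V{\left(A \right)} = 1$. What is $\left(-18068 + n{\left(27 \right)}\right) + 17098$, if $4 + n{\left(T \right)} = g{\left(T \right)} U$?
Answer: $-974 - 3 \sqrt{3} \approx -979.2$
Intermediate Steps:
$O{\left(R \right)} = 1 + R$
$g{\left(d \right)} = 3 \sqrt{3}$ ($g{\left(d \right)} = \sqrt{5^{2} + \left(1 + 1\right)} = \sqrt{25 + 2} = \sqrt{27} = 3 \sqrt{3}$)
$n{\left(T \right)} = -4 - 3 \sqrt{3}$ ($n{\left(T \right)} = -4 + 3 \sqrt{3} \left(-1\right) = -4 - 3 \sqrt{3}$)
$\left(-18068 + n{\left(27 \right)}\right) + 17098 = \left(-18068 - \left(4 + 3 \sqrt{3}\right)\right) + 17098 = \left(-18072 - 3 \sqrt{3}\right) + 17098 = -974 - 3 \sqrt{3}$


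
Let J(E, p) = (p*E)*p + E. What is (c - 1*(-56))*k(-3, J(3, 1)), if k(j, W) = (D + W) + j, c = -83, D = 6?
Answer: -243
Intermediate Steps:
J(E, p) = E + E*p² (J(E, p) = (E*p)*p + E = E*p² + E = E + E*p²)
k(j, W) = 6 + W + j (k(j, W) = (6 + W) + j = 6 + W + j)
(c - 1*(-56))*k(-3, J(3, 1)) = (-83 - 1*(-56))*(6 + 3*(1 + 1²) - 3) = (-83 + 56)*(6 + 3*(1 + 1) - 3) = -27*(6 + 3*2 - 3) = -27*(6 + 6 - 3) = -27*9 = -243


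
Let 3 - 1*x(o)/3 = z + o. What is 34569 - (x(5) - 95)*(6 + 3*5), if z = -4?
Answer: 36438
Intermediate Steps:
x(o) = 21 - 3*o (x(o) = 9 - 3*(-4 + o) = 9 + (12 - 3*o) = 21 - 3*o)
34569 - (x(5) - 95)*(6 + 3*5) = 34569 - ((21 - 3*5) - 95)*(6 + 3*5) = 34569 - ((21 - 15) - 95)*(6 + 15) = 34569 - (6 - 95)*21 = 34569 - (-89)*21 = 34569 - 1*(-1869) = 34569 + 1869 = 36438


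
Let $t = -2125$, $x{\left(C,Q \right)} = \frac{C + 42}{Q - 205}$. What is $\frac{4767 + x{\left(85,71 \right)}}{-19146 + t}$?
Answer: $- \frac{638651}{2850314} \approx -0.22406$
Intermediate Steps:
$x{\left(C,Q \right)} = \frac{42 + C}{-205 + Q}$
$\frac{4767 + x{\left(85,71 \right)}}{-19146 + t} = \frac{4767 + \frac{42 + 85}{-205 + 71}}{-19146 - 2125} = \frac{4767 + \frac{1}{-134} \cdot 127}{-21271} = \left(4767 - \frac{127}{134}\right) \left(- \frac{1}{21271}\right) = \frac{638651}{134} \left(- \frac{1}{21271}\right) = - \frac{638651}{2850314}$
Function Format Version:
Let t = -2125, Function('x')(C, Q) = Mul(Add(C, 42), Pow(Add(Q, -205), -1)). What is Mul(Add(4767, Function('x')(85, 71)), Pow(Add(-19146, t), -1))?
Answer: Rational(-638651, 2850314) ≈ -0.22406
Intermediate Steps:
Function('x')(C, Q) = Mul(Pow(Add(-205, Q), -1), Add(42, C)) (Function('x')(C, Q) = Mul(Add(42, C), Pow(Add(-205, Q), -1)) = Mul(Pow(Add(-205, Q), -1), Add(42, C)))
Mul(Add(4767, Function('x')(85, 71)), Pow(Add(-19146, t), -1)) = Mul(Add(4767, Mul(Pow(Add(-205, 71), -1), Add(42, 85))), Pow(Add(-19146, -2125), -1)) = Mul(Add(4767, Mul(Pow(-134, -1), 127)), Pow(-21271, -1)) = Mul(Add(4767, Mul(Rational(-1, 134), 127)), Rational(-1, 21271)) = Mul(Add(4767, Rational(-127, 134)), Rational(-1, 21271)) = Mul(Rational(638651, 134), Rational(-1, 21271)) = Rational(-638651, 2850314)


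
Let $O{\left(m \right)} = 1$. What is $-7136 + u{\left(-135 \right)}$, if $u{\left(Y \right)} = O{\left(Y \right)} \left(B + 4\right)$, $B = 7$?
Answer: $-7125$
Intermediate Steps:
$u{\left(Y \right)} = 11$ ($u{\left(Y \right)} = 1 \left(7 + 4\right) = 1 \cdot 11 = 11$)
$-7136 + u{\left(-135 \right)} = -7136 + 11 = -7125$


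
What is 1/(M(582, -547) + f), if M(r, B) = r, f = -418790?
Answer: -1/418208 ≈ -2.3912e-6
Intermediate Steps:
1/(M(582, -547) + f) = 1/(582 - 418790) = 1/(-418208) = -1/418208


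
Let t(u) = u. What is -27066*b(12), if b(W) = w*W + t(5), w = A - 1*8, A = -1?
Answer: 2787798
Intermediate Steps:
w = -9 (w = -1 - 1*8 = -1 - 8 = -9)
b(W) = 5 - 9*W (b(W) = -9*W + 5 = 5 - 9*W)
-27066*b(12) = -27066*(5 - 9*12) = -27066*(5 - 108) = -27066*(-103) = 2787798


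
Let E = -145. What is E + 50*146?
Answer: 7155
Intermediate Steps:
E + 50*146 = -145 + 50*146 = -145 + 7300 = 7155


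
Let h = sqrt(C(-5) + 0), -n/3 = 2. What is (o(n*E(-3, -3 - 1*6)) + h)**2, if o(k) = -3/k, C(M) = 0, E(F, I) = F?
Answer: 1/36 ≈ 0.027778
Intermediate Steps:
n = -6 (n = -3*2 = -6)
h = 0 (h = sqrt(0 + 0) = sqrt(0) = 0)
(o(n*E(-3, -3 - 1*6)) + h)**2 = (-3/((-6*(-3))) + 0)**2 = (-3/18 + 0)**2 = (-3*1/18 + 0)**2 = (-1/6 + 0)**2 = (-1/6)**2 = 1/36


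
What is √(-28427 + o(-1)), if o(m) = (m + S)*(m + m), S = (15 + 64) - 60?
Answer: I*√28463 ≈ 168.71*I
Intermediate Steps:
S = 19 (S = 79 - 60 = 19)
o(m) = 2*m*(19 + m) (o(m) = (m + 19)*(m + m) = (19 + m)*(2*m) = 2*m*(19 + m))
√(-28427 + o(-1)) = √(-28427 + 2*(-1)*(19 - 1)) = √(-28427 + 2*(-1)*18) = √(-28427 - 36) = √(-28463) = I*√28463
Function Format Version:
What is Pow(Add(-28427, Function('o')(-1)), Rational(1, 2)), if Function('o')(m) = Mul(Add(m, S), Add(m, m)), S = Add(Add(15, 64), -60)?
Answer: Mul(I, Pow(28463, Rational(1, 2))) ≈ Mul(168.71, I)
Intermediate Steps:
S = 19 (S = Add(79, -60) = 19)
Function('o')(m) = Mul(2, m, Add(19, m)) (Function('o')(m) = Mul(Add(m, 19), Add(m, m)) = Mul(Add(19, m), Mul(2, m)) = Mul(2, m, Add(19, m)))
Pow(Add(-28427, Function('o')(-1)), Rational(1, 2)) = Pow(Add(-28427, Mul(2, -1, Add(19, -1))), Rational(1, 2)) = Pow(Add(-28427, Mul(2, -1, 18)), Rational(1, 2)) = Pow(Add(-28427, -36), Rational(1, 2)) = Pow(-28463, Rational(1, 2)) = Mul(I, Pow(28463, Rational(1, 2)))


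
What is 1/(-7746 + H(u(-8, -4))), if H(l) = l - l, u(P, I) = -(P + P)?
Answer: -1/7746 ≈ -0.00012910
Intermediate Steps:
u(P, I) = -2*P
H(l) = 0
1/(-7746 + H(u(-8, -4))) = 1/(-7746 + 0) = 1/(-7746) = -1/7746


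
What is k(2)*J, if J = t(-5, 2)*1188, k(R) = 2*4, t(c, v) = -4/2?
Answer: -19008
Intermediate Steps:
t(c, v) = -2 (t(c, v) = -4*½ = -2)
k(R) = 8
J = -2376 (J = -2*1188 = -2376)
k(2)*J = 8*(-2376) = -19008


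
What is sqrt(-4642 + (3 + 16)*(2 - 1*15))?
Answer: I*sqrt(4889) ≈ 69.921*I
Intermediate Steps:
sqrt(-4642 + (3 + 16)*(2 - 1*15)) = sqrt(-4642 + 19*(2 - 15)) = sqrt(-4642 + 19*(-13)) = sqrt(-4642 - 247) = sqrt(-4889) = I*sqrt(4889)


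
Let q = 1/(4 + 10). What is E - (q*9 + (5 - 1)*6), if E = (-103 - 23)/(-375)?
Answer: -42537/1750 ≈ -24.307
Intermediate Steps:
q = 1/14 ≈ 0.071429
E = 42/125 (E = -126*(-1/375) = 42/125 ≈ 0.33600)
E - (q*9 + (5 - 1)*6) = 42/125 - ((1/14)*9 + (5 - 1)*6) = 42/125 - (9/14 + 4*6) = 42/125 - (9/14 + 24) = 42/125 - 1*345/14 = 42/125 - 345/14 = -42537/1750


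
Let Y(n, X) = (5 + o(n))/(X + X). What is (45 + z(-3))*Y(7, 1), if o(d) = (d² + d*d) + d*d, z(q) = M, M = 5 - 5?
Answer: 3420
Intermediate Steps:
M = 0
z(q) = 0
o(d) = 3*d² (o(d) = (d² + d²) + d² = 2*d² + d² = 3*d²)
Y(n, X) = (5 + 3*n²)/(2*X) (Y(n, X) = (5 + 3*n²)/(X + X) = (5 + 3*n²)/((2*X)) = (5 + 3*n²)*(1/(2*X)) = (5 + 3*n²)/(2*X))
(45 + z(-3))*Y(7, 1) = (45 + 0)*((½)*(5 + 3*7²)/1) = 45*((½)*1*(5 + 3*49)) = 45*((½)*1*(5 + 147)) = 45*((½)*1*152) = 45*76 = 3420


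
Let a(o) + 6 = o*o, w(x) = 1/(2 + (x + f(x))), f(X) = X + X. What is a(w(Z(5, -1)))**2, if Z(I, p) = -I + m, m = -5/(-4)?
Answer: 67207204/1874161 ≈ 35.860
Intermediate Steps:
m = 5/4 (m = -5*(-1/4) = 5/4 ≈ 1.2500)
Z(I, p) = 5/4 - I (Z(I, p) = -I + 5/4 = 5/4 - I)
f(X) = 2*X
w(x) = 1/(2 + 3*x) (w(x) = 1/(2 + (x + 2*x)) = 1/(2 + 3*x))
a(o) = -6 + o**2 (a(o) = -6 + o*o = -6 + o**2)
a(w(Z(5, -1)))**2 = (-6 + (1/(2 + 3*(5/4 - 1*5)))**2)**2 = (-6 + (1/(2 + 3*(5/4 - 5)))**2)**2 = (-6 + (1/(2 + 3*(-15/4)))**2)**2 = (-6 + (1/(2 - 45/4))**2)**2 = (-6 + (1/(-37/4))**2)**2 = (-6 + (-4/37)**2)**2 = (-6 + 16/1369)**2 = (-8198/1369)**2 = 67207204/1874161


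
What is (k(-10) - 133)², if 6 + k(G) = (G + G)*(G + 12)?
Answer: 32041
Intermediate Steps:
k(G) = -6 + 2*G*(12 + G) (k(G) = -6 + (G + G)*(G + 12) = -6 + (2*G)*(12 + G) = -6 + 2*G*(12 + G))
(k(-10) - 133)² = ((-6 + 2*(-10)² + 24*(-10)) - 133)² = ((-6 + 2*100 - 240) - 133)² = ((-6 + 200 - 240) - 133)² = (-46 - 133)² = (-179)² = 32041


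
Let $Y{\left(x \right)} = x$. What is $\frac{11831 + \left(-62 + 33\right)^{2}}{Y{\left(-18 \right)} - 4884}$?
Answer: $- \frac{2112}{817} \approx -2.5851$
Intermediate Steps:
$\frac{11831 + \left(-62 + 33\right)^{2}}{Y{\left(-18 \right)} - 4884} = \frac{11831 + \left(-62 + 33\right)^{2}}{-18 - 4884} = \frac{11831 + \left(-29\right)^{2}}{-4902} = \left(11831 + 841\right) \left(- \frac{1}{4902}\right) = 12672 \left(- \frac{1}{4902}\right) = - \frac{2112}{817}$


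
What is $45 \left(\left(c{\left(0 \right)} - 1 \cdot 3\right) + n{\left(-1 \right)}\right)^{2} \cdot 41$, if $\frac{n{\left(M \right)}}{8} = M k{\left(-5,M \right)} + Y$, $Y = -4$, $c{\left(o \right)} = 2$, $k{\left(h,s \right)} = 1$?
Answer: $3101445$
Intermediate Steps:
$n{\left(M \right)} = -32 + 8 M$ ($n{\left(M \right)} = 8 \left(M 1 - 4\right) = 8 \left(M - 4\right) = 8 \left(-4 + M\right) = -32 + 8 M$)
$45 \left(\left(c{\left(0 \right)} - 1 \cdot 3\right) + n{\left(-1 \right)}\right)^{2} \cdot 41 = 45 \left(\left(2 - 1 \cdot 3\right) + \left(-32 + 8 \left(-1\right)\right)\right)^{2} \cdot 41 = 45 \left(\left(2 - 3\right) - 40\right)^{2} \cdot 41 = 45 \left(-1 - 40\right)^{2} \cdot 41 = 45 \left(-41\right)^{2} \cdot 41 = 45 \cdot 1681 \cdot 41 = 75645 \cdot 41 = 3101445$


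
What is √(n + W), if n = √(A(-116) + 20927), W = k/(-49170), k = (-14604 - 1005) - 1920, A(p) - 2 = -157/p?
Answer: √(80539853570 + 11685496350*√7823301)/475310 ≈ 12.043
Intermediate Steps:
A(p) = 2 - 157/p
k = -17529 (k = -15609 - 1920 = -17529)
W = 5843/16390 (W = -17529/(-49170) = -17529*(-1/49170) = 5843/16390 ≈ 0.35650)
n = 3*√7823301/58 (n = √((2 - 157/(-116)) + 20927) = √((2 - 157*(-1/116)) + 20927) = √((2 + 157/116) + 20927) = √(389/116 + 20927) = √(2427921/116) = 3*√7823301/58 ≈ 144.67)
√(n + W) = √(3*√7823301/58 + 5843/16390) = √(5843/16390 + 3*√7823301/58)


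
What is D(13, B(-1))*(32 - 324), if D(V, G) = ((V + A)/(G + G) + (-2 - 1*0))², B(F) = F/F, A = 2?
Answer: -8833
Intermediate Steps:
B(F) = 1
D(V, G) = (-2 + (2 + V)/(2*G))² (D(V, G) = ((V + 2)/(G + G) + (-2 - 1*0))² = ((2 + V)/((2*G)) + (-2 + 0))² = ((2 + V)*(1/(2*G)) - 2)² = ((2 + V)/(2*G) - 2)² = (-2 + (2 + V)/(2*G))²)
D(13, B(-1))*(32 - 324) = ((¼)*(2 + 13 - 4*1)²/1²)*(32 - 324) = ((¼)*1*(2 + 13 - 4)²)*(-292) = ((¼)*1*11²)*(-292) = ((¼)*1*121)*(-292) = (121/4)*(-292) = -8833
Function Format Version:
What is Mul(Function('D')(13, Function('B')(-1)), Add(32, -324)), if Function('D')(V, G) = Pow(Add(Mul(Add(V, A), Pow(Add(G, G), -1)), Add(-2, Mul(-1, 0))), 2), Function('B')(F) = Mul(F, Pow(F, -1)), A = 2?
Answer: -8833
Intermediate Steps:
Function('B')(F) = 1
Function('D')(V, G) = Pow(Add(-2, Mul(Rational(1, 2), Pow(G, -1), Add(2, V))), 2) (Function('D')(V, G) = Pow(Add(Mul(Add(V, 2), Pow(Add(G, G), -1)), Add(-2, Mul(-1, 0))), 2) = Pow(Add(Mul(Add(2, V), Pow(Mul(2, G), -1)), Add(-2, 0)), 2) = Pow(Add(Mul(Add(2, V), Mul(Rational(1, 2), Pow(G, -1))), -2), 2) = Pow(Add(Mul(Rational(1, 2), Pow(G, -1), Add(2, V)), -2), 2) = Pow(Add(-2, Mul(Rational(1, 2), Pow(G, -1), Add(2, V))), 2))
Mul(Function('D')(13, Function('B')(-1)), Add(32, -324)) = Mul(Mul(Rational(1, 4), Pow(1, -2), Pow(Add(2, 13, Mul(-4, 1)), 2)), Add(32, -324)) = Mul(Mul(Rational(1, 4), 1, Pow(Add(2, 13, -4), 2)), -292) = Mul(Mul(Rational(1, 4), 1, Pow(11, 2)), -292) = Mul(Mul(Rational(1, 4), 1, 121), -292) = Mul(Rational(121, 4), -292) = -8833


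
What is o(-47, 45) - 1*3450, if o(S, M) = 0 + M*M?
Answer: -1425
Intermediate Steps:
o(S, M) = M² (o(S, M) = 0 + M² = M²)
o(-47, 45) - 1*3450 = 45² - 1*3450 = 2025 - 3450 = -1425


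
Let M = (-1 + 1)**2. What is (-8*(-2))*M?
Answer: 0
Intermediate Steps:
M = 0 (M = 0**2 = 0)
(-8*(-2))*M = -8*(-2)*0 = 16*0 = 0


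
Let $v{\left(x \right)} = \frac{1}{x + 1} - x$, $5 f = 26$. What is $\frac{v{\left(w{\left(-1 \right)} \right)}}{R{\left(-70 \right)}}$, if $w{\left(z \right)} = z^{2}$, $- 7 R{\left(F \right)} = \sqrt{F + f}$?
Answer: $- \frac{7 i \sqrt{5}}{36} \approx - 0.43479 i$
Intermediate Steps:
$f = \frac{26}{5}$ ($f = \frac{1}{5} \cdot 26 = \frac{26}{5} \approx 5.2$)
$R{\left(F \right)} = - \frac{\sqrt{\frac{26}{5} + F}}{7}$ ($R{\left(F \right)} = - \frac{\sqrt{F + \frac{26}{5}}}{7} = - \frac{\sqrt{\frac{26}{5} + F}}{7}$)
$v{\left(x \right)} = \frac{1}{1 + x} - x$
$\frac{v{\left(w{\left(-1 \right)} \right)}}{R{\left(-70 \right)}} = \frac{\frac{1}{1 + \left(-1\right)^{2}} \left(1 - \left(-1\right)^{2} - \left(\left(-1\right)^{2}\right)^{2}\right)}{\left(- \frac{1}{35}\right) \sqrt{130 + 25 \left(-70\right)}} = \frac{\frac{1}{1 + 1} \left(1 - 1 - 1^{2}\right)}{\left(- \frac{1}{35}\right) \sqrt{130 - 1750}} = \frac{\frac{1}{2} \left(1 - 1 - 1\right)}{\left(- \frac{1}{35}\right) \sqrt{-1620}} = \frac{\frac{1}{2} \left(1 - 1 - 1\right)}{\left(- \frac{1}{35}\right) 18 i \sqrt{5}} = \frac{\frac{1}{2} \left(-1\right)}{\left(- \frac{18}{35}\right) i \sqrt{5}} = - \frac{\frac{7}{18} i \sqrt{5}}{2} = - \frac{7 i \sqrt{5}}{36}$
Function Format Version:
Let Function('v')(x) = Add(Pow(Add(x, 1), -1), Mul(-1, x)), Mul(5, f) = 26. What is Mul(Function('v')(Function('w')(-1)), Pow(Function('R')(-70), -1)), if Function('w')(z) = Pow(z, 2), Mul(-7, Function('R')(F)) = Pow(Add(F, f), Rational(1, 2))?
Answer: Mul(Rational(-7, 36), I, Pow(5, Rational(1, 2))) ≈ Mul(-0.43479, I)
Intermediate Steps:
f = Rational(26, 5) (f = Mul(Rational(1, 5), 26) = Rational(26, 5) ≈ 5.2000)
Function('R')(F) = Mul(Rational(-1, 7), Pow(Add(Rational(26, 5), F), Rational(1, 2))) (Function('R')(F) = Mul(Rational(-1, 7), Pow(Add(F, Rational(26, 5)), Rational(1, 2))) = Mul(Rational(-1, 7), Pow(Add(Rational(26, 5), F), Rational(1, 2))))
Function('v')(x) = Add(Pow(Add(1, x), -1), Mul(-1, x))
Mul(Function('v')(Function('w')(-1)), Pow(Function('R')(-70), -1)) = Mul(Mul(Pow(Add(1, Pow(-1, 2)), -1), Add(1, Mul(-1, Pow(-1, 2)), Mul(-1, Pow(Pow(-1, 2), 2)))), Pow(Mul(Rational(-1, 35), Pow(Add(130, Mul(25, -70)), Rational(1, 2))), -1)) = Mul(Mul(Pow(Add(1, 1), -1), Add(1, Mul(-1, 1), Mul(-1, Pow(1, 2)))), Pow(Mul(Rational(-1, 35), Pow(Add(130, -1750), Rational(1, 2))), -1)) = Mul(Mul(Pow(2, -1), Add(1, -1, Mul(-1, 1))), Pow(Mul(Rational(-1, 35), Pow(-1620, Rational(1, 2))), -1)) = Mul(Mul(Rational(1, 2), Add(1, -1, -1)), Pow(Mul(Rational(-1, 35), Mul(18, I, Pow(5, Rational(1, 2)))), -1)) = Mul(Mul(Rational(1, 2), -1), Pow(Mul(Rational(-18, 35), I, Pow(5, Rational(1, 2))), -1)) = Mul(Rational(-1, 2), Mul(Rational(7, 18), I, Pow(5, Rational(1, 2)))) = Mul(Rational(-7, 36), I, Pow(5, Rational(1, 2)))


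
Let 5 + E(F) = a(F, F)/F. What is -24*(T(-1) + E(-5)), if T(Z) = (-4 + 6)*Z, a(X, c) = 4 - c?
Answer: 1056/5 ≈ 211.20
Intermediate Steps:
E(F) = -5 + (4 - F)/F
T(Z) = 2*Z
-24*(T(-1) + E(-5)) = -24*(2*(-1) + (-6 + 4/(-5))) = -24*(-2 + (-6 + 4*(-1/5))) = -24*(-2 + (-6 - 4/5)) = -24*(-2 - 34/5) = -24*(-44/5) = 1056/5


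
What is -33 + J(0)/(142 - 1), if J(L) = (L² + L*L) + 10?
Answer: -4643/141 ≈ -32.929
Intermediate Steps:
J(L) = 10 + 2*L² (J(L) = (L² + L²) + 10 = 2*L² + 10 = 10 + 2*L²)
-33 + J(0)/(142 - 1) = -33 + (10 + 2*0²)/(142 - 1) = -33 + (10 + 2*0)/141 = -33 + (10 + 0)/141 = -33 + (1/141)*10 = -33 + 10/141 = -4643/141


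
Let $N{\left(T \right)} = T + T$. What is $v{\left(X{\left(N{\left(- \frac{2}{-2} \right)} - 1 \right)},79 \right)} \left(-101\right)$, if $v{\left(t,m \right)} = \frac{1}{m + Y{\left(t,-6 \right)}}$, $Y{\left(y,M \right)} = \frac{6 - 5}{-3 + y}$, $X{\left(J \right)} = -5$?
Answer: $- \frac{808}{631} \approx -1.2805$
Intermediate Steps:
$N{\left(T \right)} = 2 T$
$Y{\left(y,M \right)} = \frac{1}{-3 + y}$ ($Y{\left(y,M \right)} = 1 \frac{1}{-3 + y} = \frac{1}{-3 + y}$)
$v{\left(t,m \right)} = \frac{1}{m + \frac{1}{-3 + t}}$
$v{\left(X{\left(N{\left(- \frac{2}{-2} \right)} - 1 \right)},79 \right)} \left(-101\right) = \frac{-3 - 5}{1 + 79 \left(-3 - 5\right)} \left(-101\right) = \frac{1}{1 + 79 \left(-8\right)} \left(-8\right) \left(-101\right) = \frac{1}{1 - 632} \left(-8\right) \left(-101\right) = \frac{1}{-631} \left(-8\right) \left(-101\right) = \left(- \frac{1}{631}\right) \left(-8\right) \left(-101\right) = \frac{8}{631} \left(-101\right) = - \frac{808}{631}$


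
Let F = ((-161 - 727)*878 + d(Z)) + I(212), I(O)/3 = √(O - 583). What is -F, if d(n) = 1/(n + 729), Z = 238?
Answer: 753935087/967 - 3*I*√371 ≈ 7.7966e+5 - 57.784*I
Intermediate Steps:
d(n) = 1/(729 + n)
I(O) = 3*√(-583 + O) (I(O) = 3*√(O - 583) = 3*√(-583 + O))
F = -753935087/967 + 3*I*√371 (F = ((-161 - 727)*878 + 1/(729 + 238)) + 3*√(-583 + 212) = (-888*878 + 1/967) + 3*√(-371) = (-779664 + 1/967) + 3*(I*√371) = -753935087/967 + 3*I*√371 ≈ -7.7966e+5 + 57.784*I)
-F = -(-753935087/967 + 3*I*√371) = 753935087/967 - 3*I*√371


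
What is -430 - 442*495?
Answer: -219220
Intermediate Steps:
-430 - 442*495 = -430 - 218790 = -219220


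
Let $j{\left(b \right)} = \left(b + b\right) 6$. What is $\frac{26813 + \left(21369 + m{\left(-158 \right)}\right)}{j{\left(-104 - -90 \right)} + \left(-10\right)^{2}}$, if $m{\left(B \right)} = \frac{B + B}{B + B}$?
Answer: $- \frac{48183}{68} \approx -708.57$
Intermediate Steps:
$j{\left(b \right)} = 12 b$ ($j{\left(b \right)} = 2 b 6 = 12 b$)
$m{\left(B \right)} = 1$ ($m{\left(B \right)} = \frac{2 B}{2 B} = 2 B \frac{1}{2 B} = 1$)
$\frac{26813 + \left(21369 + m{\left(-158 \right)}\right)}{j{\left(-104 - -90 \right)} + \left(-10\right)^{2}} = \frac{26813 + \left(21369 + 1\right)}{12 \left(-104 - -90\right) + \left(-10\right)^{2}} = \frac{26813 + 21370}{12 \left(-104 + 90\right) + 100} = \frac{48183}{12 \left(-14\right) + 100} = \frac{48183}{-168 + 100} = \frac{48183}{-68} = 48183 \left(- \frac{1}{68}\right) = - \frac{48183}{68}$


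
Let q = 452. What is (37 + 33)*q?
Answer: 31640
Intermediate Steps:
(37 + 33)*q = (37 + 33)*452 = 70*452 = 31640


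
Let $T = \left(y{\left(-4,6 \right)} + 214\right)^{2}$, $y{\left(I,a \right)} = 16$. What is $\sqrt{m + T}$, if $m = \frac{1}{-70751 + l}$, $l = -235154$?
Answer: $\frac{3 \sqrt{550029919012955}}{305905} \approx 230.0$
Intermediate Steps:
$T = 52900$ ($T = \left(16 + 214\right)^{2} = 230^{2} = 52900$)
$m = - \frac{1}{305905}$ ($m = \frac{1}{-70751 - 235154} = \frac{1}{-305905} = - \frac{1}{305905} \approx -3.269 \cdot 10^{-6}$)
$\sqrt{m + T} = \sqrt{- \frac{1}{305905} + 52900} = \sqrt{\frac{16182374499}{305905}} = \frac{3 \sqrt{550029919012955}}{305905}$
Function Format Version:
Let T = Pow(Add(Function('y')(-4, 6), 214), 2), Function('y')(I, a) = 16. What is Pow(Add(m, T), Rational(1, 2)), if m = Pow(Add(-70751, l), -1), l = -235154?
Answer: Mul(Rational(3, 305905), Pow(550029919012955, Rational(1, 2))) ≈ 230.00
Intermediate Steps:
T = 52900 (T = Pow(Add(16, 214), 2) = Pow(230, 2) = 52900)
m = Rational(-1, 305905) (m = Pow(Add(-70751, -235154), -1) = Pow(-305905, -1) = Rational(-1, 305905) ≈ -3.2690e-6)
Pow(Add(m, T), Rational(1, 2)) = Pow(Add(Rational(-1, 305905), 52900), Rational(1, 2)) = Pow(Rational(16182374499, 305905), Rational(1, 2)) = Mul(Rational(3, 305905), Pow(550029919012955, Rational(1, 2)))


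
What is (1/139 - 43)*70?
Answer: -418320/139 ≈ -3009.5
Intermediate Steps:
(1/139 - 43)*70 = -5976/139*70 = -418320/139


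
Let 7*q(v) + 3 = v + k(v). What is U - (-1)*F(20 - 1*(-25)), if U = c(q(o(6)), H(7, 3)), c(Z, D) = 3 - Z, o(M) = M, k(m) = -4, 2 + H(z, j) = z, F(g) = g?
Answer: 337/7 ≈ 48.143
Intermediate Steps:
H(z, j) = -2 + z
q(v) = -1 + v/7 (q(v) = -3/7 + (v - 4)/7 = -3/7 + (-4 + v)/7 = -3/7 + (-4/7 + v/7) = -1 + v/7)
U = 22/7 (U = 3 - (-1 + (⅐)*6) = 3 - (-1 + 6/7) = 3 - 1*(-⅐) = 3 + ⅐ = 22/7 ≈ 3.1429)
U - (-1)*F(20 - 1*(-25)) = 22/7 - (-1)*(20 - 1*(-25)) = 22/7 - (-1)*(20 + 25) = 22/7 - (-1)*45 = 22/7 - 1*(-45) = 22/7 + 45 = 337/7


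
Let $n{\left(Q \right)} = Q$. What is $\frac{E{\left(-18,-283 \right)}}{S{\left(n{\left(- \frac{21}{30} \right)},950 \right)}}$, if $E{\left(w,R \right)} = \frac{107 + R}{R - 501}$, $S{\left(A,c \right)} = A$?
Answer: $- \frac{110}{343} \approx -0.3207$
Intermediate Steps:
$E{\left(w,R \right)} = \frac{107 + R}{-501 + R}$
$\frac{E{\left(-18,-283 \right)}}{S{\left(n{\left(- \frac{21}{30} \right)},950 \right)}} = \frac{\frac{1}{-501 - 283} \left(107 - 283\right)}{\left(-21\right) \frac{1}{30}} = \frac{\frac{1}{-784} \left(-176\right)}{\left(-21\right) \frac{1}{30}} = \frac{\left(- \frac{1}{784}\right) \left(-176\right)}{- \frac{7}{10}} = \frac{11}{49} \left(- \frac{10}{7}\right) = - \frac{110}{343}$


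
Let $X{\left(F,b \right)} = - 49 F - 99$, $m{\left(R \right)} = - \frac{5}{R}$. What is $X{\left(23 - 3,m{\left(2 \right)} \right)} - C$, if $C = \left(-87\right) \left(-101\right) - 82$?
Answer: $-9784$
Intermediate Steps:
$X{\left(F,b \right)} = -99 - 49 F$
$C = 8705$ ($C = 8787 - 82 = 8705$)
$X{\left(23 - 3,m{\left(2 \right)} \right)} - C = \left(-99 - 49 \left(23 - 3\right)\right) - 8705 = \left(-99 - 980\right) - 8705 = -1079 - 8705 = -9784$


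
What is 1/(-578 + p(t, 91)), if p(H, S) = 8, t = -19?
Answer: -1/570 ≈ -0.0017544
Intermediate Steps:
1/(-578 + p(t, 91)) = 1/(-578 + 8) = 1/(-570) = -1/570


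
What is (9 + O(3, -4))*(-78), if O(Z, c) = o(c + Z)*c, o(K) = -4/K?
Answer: 546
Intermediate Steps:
O(Z, c) = -4*c/(Z + c) (O(Z, c) = (-4/(c + Z))*c = (-4/(Z + c))*c = -4*c/(Z + c))
(9 + O(3, -4))*(-78) = (9 - 4*(-4)/(3 - 4))*(-78) = (9 - 4*(-4)/(-1))*(-78) = (9 - 4*(-4)*(-1))*(-78) = (9 - 16)*(-78) = -7*(-78) = 546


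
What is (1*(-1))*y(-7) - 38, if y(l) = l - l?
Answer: -38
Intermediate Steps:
y(l) = 0
(1*(-1))*y(-7) - 38 = (1*(-1))*0 - 38 = -1*0 - 38 = 0 - 38 = -38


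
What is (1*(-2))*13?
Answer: -26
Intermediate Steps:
(1*(-2))*13 = -2*13 = -26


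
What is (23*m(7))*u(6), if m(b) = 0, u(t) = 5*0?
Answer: 0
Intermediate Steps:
u(t) = 0
(23*m(7))*u(6) = (23*0)*0 = 0*0 = 0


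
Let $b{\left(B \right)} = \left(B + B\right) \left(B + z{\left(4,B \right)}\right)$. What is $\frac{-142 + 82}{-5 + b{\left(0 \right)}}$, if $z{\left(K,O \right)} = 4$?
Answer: $12$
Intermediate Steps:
$b{\left(B \right)} = 2 B \left(4 + B\right)$ ($b{\left(B \right)} = \left(B + B\right) \left(B + 4\right) = 2 B \left(4 + B\right)$)
$\frac{-142 + 82}{-5 + b{\left(0 \right)}} = \frac{-142 + 82}{-5 + 2 \cdot 0 \left(4 + 0\right)} = - \frac{60}{-5 + 2 \cdot 0 \cdot 4} = - \frac{60}{-5 + 0} = - \frac{60}{-5} = \left(-60\right) \left(- \frac{1}{5}\right) = 12$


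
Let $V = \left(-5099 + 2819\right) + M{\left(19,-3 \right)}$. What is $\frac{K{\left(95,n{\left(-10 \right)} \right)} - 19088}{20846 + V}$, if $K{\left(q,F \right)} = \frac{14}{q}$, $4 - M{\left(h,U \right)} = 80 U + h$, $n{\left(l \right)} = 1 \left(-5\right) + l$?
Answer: $- \frac{1813346}{1785145} \approx -1.0158$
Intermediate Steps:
$n{\left(l \right)} = -5 + l$
$M{\left(h,U \right)} = 4 - h - 80 U$ ($M{\left(h,U \right)} = 4 - \left(80 U + h\right) = 4 - \left(h + 80 U\right) = 4 - h - 80 U$)
$V = -2055$ ($V = \left(-5099 + 2819\right) - -225 = -2280 + \left(4 - 19 + 240\right) = -2280 + 225 = -2055$)
$\frac{K{\left(95,n{\left(-10 \right)} \right)} - 19088}{20846 + V} = \frac{\frac{14}{95} - 19088}{20846 - 2055} = \frac{14 \cdot \frac{1}{95} - 19088}{18791} = \left(\frac{14}{95} - 19088\right) \frac{1}{18791} = \left(- \frac{1813346}{95}\right) \frac{1}{18791} = - \frac{1813346}{1785145}$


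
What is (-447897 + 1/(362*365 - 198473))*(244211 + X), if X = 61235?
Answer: -9076276169439712/66343 ≈ -1.3681e+11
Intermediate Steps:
(-447897 + 1/(362*365 - 198473))*(244211 + X) = (-447897 + 1/(362*365 - 198473))*(244211 + 61235) = (-447897 + 1/(132130 - 198473))*305446 = (-447897 + 1/(-66343))*305446 = (-447897 - 1/66343)*305446 = -29714830672/66343*305446 = -9076276169439712/66343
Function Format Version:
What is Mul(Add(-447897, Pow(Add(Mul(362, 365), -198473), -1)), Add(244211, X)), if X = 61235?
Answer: Rational(-9076276169439712, 66343) ≈ -1.3681e+11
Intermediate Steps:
Mul(Add(-447897, Pow(Add(Mul(362, 365), -198473), -1)), Add(244211, X)) = Mul(Add(-447897, Pow(Add(Mul(362, 365), -198473), -1)), Add(244211, 61235)) = Mul(Add(-447897, Pow(Add(132130, -198473), -1)), 305446) = Mul(Add(-447897, Pow(-66343, -1)), 305446) = Mul(Add(-447897, Rational(-1, 66343)), 305446) = Mul(Rational(-29714830672, 66343), 305446) = Rational(-9076276169439712, 66343)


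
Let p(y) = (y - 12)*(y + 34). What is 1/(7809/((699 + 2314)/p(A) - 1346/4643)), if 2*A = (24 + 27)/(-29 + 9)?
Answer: -23318550734/25201609282773 ≈ -0.00092528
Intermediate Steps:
A = -51/40 (A = ((24 + 27)/(-29 + 9))/2 = (51/(-20))/2 = (51*(-1/20))/2 = (1/2)*(-51/20) = -51/40 ≈ -1.2750)
p(y) = (-12 + y)*(34 + y)
1/(7809/((699 + 2314)/p(A) - 1346/4643)) = 1/(7809/((699 + 2314)/(-408 + (-51/40)**2 + 22*(-51/40)) - 1346/4643)) = 1/(7809/(3013/(-408 + 2601/1600 - 561/20) - 1346*1/4643)) = 1/(7809/(3013/(-695079/1600) - 1346/4643)) = 1/(7809/(3013*(-1600/695079) - 1346/4643)) = 1/(7809/(-4820800/695079 - 1346/4643)) = 1/(7809/(-23318550734/3227251797)) = 1/(7809*(-3227251797/23318550734)) = 1/(-25201609282773/23318550734) = -23318550734/25201609282773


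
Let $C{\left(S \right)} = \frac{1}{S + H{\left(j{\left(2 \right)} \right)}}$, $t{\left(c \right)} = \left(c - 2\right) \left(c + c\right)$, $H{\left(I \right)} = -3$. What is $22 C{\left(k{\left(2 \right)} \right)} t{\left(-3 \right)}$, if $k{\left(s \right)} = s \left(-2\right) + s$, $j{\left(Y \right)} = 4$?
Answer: $-132$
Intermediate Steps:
$k{\left(s \right)} = - s$ ($k{\left(s \right)} = - 2 s + s = - s$)
$t{\left(c \right)} = 2 c \left(-2 + c\right)$ ($t{\left(c \right)} = \left(-2 + c\right) 2 c = 2 c \left(-2 + c\right)$)
$C{\left(S \right)} = \frac{1}{-3 + S}$ ($C{\left(S \right)} = \frac{1}{S - 3} = \frac{1}{-3 + S}$)
$22 C{\left(k{\left(2 \right)} \right)} t{\left(-3 \right)} = \frac{22}{-3 - 2} \cdot 2 \left(-3\right) \left(-2 - 3\right) = \frac{22}{-3 - 2} \cdot 2 \left(-3\right) \left(-5\right) = \frac{22}{-5} \cdot 30 = 22 \left(- \frac{1}{5}\right) 30 = \left(- \frac{22}{5}\right) 30 = -132$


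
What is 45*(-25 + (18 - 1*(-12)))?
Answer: 225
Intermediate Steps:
45*(-25 + (18 - 1*(-12))) = 45*(-25 + (18 + 12)) = 45*(-25 + 30) = 45*5 = 225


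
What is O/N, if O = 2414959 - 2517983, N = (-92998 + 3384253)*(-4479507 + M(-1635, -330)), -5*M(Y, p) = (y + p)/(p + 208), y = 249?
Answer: 206048/29486400496641 ≈ 6.9879e-9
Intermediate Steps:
M(Y, p) = -(249 + p)/(5*(208 + p)) (M(Y, p) = -(249 + p)/(5*(p + 208)) = -(249 + p)/(5*(208 + p)))
N = -29486400496641/2 (N = (-92998 + 3384253)*(-4479507 + (-249 - 1*(-330))/(5*(208 - 330))) = 3291255*(-4479507 + (⅕)*(-249 + 330)/(-122)) = 3291255*(-4479507 + (⅕)*(-1/122)*81) = 3291255*(-4479507 - 81/610) = 3291255*(-2732499351/610) = -29486400496641/2 ≈ -1.4743e+13)
O = -103024
O/N = -103024/(-29486400496641/2) = -103024*(-2/29486400496641) = 206048/29486400496641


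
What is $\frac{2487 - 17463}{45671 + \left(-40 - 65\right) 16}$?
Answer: $- \frac{14976}{43991} \approx -0.34043$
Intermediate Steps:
$\frac{2487 - 17463}{45671 + \left(-40 - 65\right) 16} = - \frac{14976}{45671 - 1680} = - \frac{14976}{43991}$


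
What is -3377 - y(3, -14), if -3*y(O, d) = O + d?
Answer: -10142/3 ≈ -3380.7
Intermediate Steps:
y(O, d) = -O/3 - d/3 (y(O, d) = -(O + d)/3 = -O/3 - d/3)
-3377 - y(3, -14) = -3377 - (-⅓*3 - ⅓*(-14)) = -3377 - (-1 + 14/3) = -3377 - 1*11/3 = -3377 - 11/3 = -10142/3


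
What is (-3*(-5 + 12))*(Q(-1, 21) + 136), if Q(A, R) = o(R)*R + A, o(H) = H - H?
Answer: -2835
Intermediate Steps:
o(H) = 0
Q(A, R) = A (Q(A, R) = 0*R + A = 0 + A = A)
(-3*(-5 + 12))*(Q(-1, 21) + 136) = (-3*(-5 + 12))*(-1 + 136) = -3*7*135 = -21*135 = -2835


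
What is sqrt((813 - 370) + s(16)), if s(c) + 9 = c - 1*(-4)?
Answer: sqrt(454) ≈ 21.307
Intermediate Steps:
s(c) = -5 + c (s(c) = -9 + (c - 1*(-4)) = -9 + (c + 4) = -9 + (4 + c) = -5 + c)
sqrt((813 - 370) + s(16)) = sqrt((813 - 370) + (-5 + 16)) = sqrt(443 + 11) = sqrt(454)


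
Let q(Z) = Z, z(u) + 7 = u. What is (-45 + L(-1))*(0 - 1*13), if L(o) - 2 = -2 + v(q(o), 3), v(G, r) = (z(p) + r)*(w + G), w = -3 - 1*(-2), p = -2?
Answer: 429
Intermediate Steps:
z(u) = -7 + u
w = -1 (w = -3 + 2 = -1)
v(G, r) = (-1 + G)*(-9 + r) (v(G, r) = ((-7 - 2) + r)*(-1 + G) = (-9 + r)*(-1 + G) = (-1 + G)*(-9 + r))
L(o) = 6 - 6*o (L(o) = 2 + (-2 + (9 - 1*3 - 9*o + o*3)) = 2 + (-2 + (9 - 3 - 9*o + 3*o)) = 2 + (-2 + (6 - 6*o)) = 2 + (4 - 6*o) = 6 - 6*o)
(-45 + L(-1))*(0 - 1*13) = (-45 + (6 - 6*(-1)))*(0 - 1*13) = (-45 + (6 + 6))*(0 - 13) = (-45 + 12)*(-13) = -33*(-13) = 429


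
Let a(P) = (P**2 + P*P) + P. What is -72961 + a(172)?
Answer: -13621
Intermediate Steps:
a(P) = P + 2*P**2 (a(P) = (P**2 + P**2) + P = 2*P**2 + P = P + 2*P**2)
-72961 + a(172) = -72961 + 172*(1 + 2*172) = -72961 + 172*(1 + 344) = -72961 + 172*345 = -72961 + 59340 = -13621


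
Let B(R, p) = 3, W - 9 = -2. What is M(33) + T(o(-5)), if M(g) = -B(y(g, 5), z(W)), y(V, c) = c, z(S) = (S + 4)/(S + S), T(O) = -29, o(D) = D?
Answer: -32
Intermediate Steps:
W = 7 (W = 9 - 2 = 7)
z(S) = (4 + S)/(2*S) (z(S) = (4 + S)/((2*S)) = (4 + S)*(1/(2*S)) = (4 + S)/(2*S))
M(g) = -3 (M(g) = -1*3 = -3)
M(33) + T(o(-5)) = -3 - 29 = -32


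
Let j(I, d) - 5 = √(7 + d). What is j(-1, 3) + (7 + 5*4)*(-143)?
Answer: -3856 + √10 ≈ -3852.8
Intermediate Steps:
j(I, d) = 5 + √(7 + d)
j(-1, 3) + (7 + 5*4)*(-143) = (5 + √(7 + 3)) + (7 + 5*4)*(-143) = (5 + √10) + (7 + 20)*(-143) = (5 + √10) + 27*(-143) = (5 + √10) - 3861 = -3856 + √10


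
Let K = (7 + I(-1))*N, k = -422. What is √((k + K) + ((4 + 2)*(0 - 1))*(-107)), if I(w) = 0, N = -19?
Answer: √87 ≈ 9.3274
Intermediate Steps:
K = -133 (K = (7 + 0)*(-19) = 7*(-19) = -133)
√((k + K) + ((4 + 2)*(0 - 1))*(-107)) = √((-422 - 133) + ((4 + 2)*(0 - 1))*(-107)) = √(-555 + (6*(-1))*(-107)) = √(-555 - 6*(-107)) = √(-555 + 642) = √87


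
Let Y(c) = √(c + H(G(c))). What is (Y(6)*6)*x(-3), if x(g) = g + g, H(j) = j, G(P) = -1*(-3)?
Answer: -108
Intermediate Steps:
G(P) = 3
Y(c) = √(3 + c) (Y(c) = √(c + 3) = √(3 + c))
x(g) = 2*g
(Y(6)*6)*x(-3) = (√(3 + 6)*6)*(2*(-3)) = (√9*6)*(-6) = (3*6)*(-6) = 18*(-6) = -108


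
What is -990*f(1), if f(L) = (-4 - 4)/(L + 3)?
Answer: 1980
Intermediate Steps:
f(L) = -8/(3 + L)
-990*f(1) = -(-7920)/(3 + 1) = -(-7920)/4 = -990*(-2) = 1980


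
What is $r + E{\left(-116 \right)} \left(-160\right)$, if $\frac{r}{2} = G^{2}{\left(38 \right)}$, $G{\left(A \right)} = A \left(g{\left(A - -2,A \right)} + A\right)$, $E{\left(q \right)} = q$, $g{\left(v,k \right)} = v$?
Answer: $17589152$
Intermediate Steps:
$G{\left(A \right)} = A \left(2 + 2 A\right)$ ($G{\left(A \right)} = A \left(\left(A - -2\right) + A\right) = A \left(\left(A + 2\right) + A\right) = A \left(\left(2 + A\right) + A\right) = A \left(2 + 2 A\right)$)
$r = 17570592$ ($r = 2 \left(2 \cdot 38 \left(1 + 38\right)\right)^{2} = 2 \left(2 \cdot 38 \cdot 39\right)^{2} = 2 \cdot 2964^{2} = 2 \cdot 8785296 = 17570592$)
$r + E{\left(-116 \right)} \left(-160\right) = 17570592 - -18560 = 17570592 + 18560 = 17589152$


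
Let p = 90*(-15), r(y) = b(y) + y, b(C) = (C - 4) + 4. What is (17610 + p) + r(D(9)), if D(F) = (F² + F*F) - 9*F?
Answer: 16422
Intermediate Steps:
D(F) = -9*F + 2*F² (D(F) = (F² + F²) - 9*F = 2*F² - 9*F = -9*F + 2*F²)
b(C) = C (b(C) = (-4 + C) + 4 = C)
r(y) = 2*y (r(y) = y + y = 2*y)
p = -1350
(17610 + p) + r(D(9)) = (17610 - 1350) + 2*(9*(-9 + 2*9)) = 16260 + 2*(9*(-9 + 18)) = 16260 + 2*(9*9) = 16260 + 2*81 = 16260 + 162 = 16422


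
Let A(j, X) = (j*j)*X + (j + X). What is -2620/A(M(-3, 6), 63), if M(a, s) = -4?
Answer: -2620/1067 ≈ -2.4555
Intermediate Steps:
A(j, X) = X + j + X*j² (A(j, X) = j²*X + (X + j) = X*j² + (X + j) = X + j + X*j²)
-2620/A(M(-3, 6), 63) = -2620/(63 - 4 + 63*(-4)²) = -2620/(63 - 4 + 63*16) = -2620/(63 - 4 + 1008) = -2620/1067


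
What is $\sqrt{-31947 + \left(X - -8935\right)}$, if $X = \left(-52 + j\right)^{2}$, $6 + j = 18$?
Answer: $2 i \sqrt{5353} \approx 146.33 i$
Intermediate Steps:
$j = 12$ ($j = -6 + 18 = 12$)
$X = 1600$ ($X = \left(-52 + 12\right)^{2} = \left(-40\right)^{2} = 1600$)
$\sqrt{-31947 + \left(X - -8935\right)} = \sqrt{-31947 + \left(1600 - -8935\right)} = \sqrt{-31947 + \left(1600 + 8935\right)} = \sqrt{-31947 + 10535} = \sqrt{-21412} = 2 i \sqrt{5353}$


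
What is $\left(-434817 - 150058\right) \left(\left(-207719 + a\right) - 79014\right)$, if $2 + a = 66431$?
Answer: $128850302000$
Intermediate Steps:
$a = 66429$ ($a = -2 + 66431 = 66429$)
$\left(-434817 - 150058\right) \left(\left(-207719 + a\right) - 79014\right) = \left(-434817 - 150058\right) \left(\left(-207719 + 66429\right) - 79014\right) = - 584875 \left(-141290 - 79014\right) = \left(-584875\right) \left(-220304\right) = 128850302000$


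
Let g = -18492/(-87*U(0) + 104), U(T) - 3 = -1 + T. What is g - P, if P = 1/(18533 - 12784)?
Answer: 53155219/201215 ≈ 264.17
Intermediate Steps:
U(T) = 2 + T (U(T) = 3 + (-1 + T) = 2 + T)
P = 1/5749 ≈ 0.00017394
g = 9246/35 (g = -18492/(-87*(2 + 0) + 104) = -18492/(-87*2 + 104) = -18492/(-174 + 104) = -18492/(-70) = -18492*(-1/70) = 9246/35 ≈ 264.17)
g - P = 9246/35 - 1*1/5749 = 9246/35 - 1/5749 = 53155219/201215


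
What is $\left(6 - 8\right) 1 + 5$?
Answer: $3$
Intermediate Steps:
$\left(6 - 8\right) 1 + 5 = \left(-2\right) 1 + 5 = -2 + 5 = 3$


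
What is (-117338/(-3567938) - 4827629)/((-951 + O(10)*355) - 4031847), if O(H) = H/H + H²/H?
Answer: 8612340420832/7187420216317 ≈ 1.1983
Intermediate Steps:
O(H) = 1 + H
(-117338/(-3567938) - 4827629)/((-951 + O(10)*355) - 4031847) = (-117338/(-3567938) - 4827629)/((-951 + (1 + 10)*355) - 4031847) = (-117338*(-1/3567938) - 4827629)/((-951 + 11*355) - 4031847) = (58669/1783969 - 4827629)/((-951 + 3905) - 4031847) = -8612340420832/(1783969*(2954 - 4031847)) = -8612340420832/1783969/(-4028893) = -8612340420832/1783969*(-1/4028893) = 8612340420832/7187420216317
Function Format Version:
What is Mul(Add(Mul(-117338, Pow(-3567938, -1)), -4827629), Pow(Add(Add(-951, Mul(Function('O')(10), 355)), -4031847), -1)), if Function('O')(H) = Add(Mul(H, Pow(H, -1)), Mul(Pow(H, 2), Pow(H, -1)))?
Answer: Rational(8612340420832, 7187420216317) ≈ 1.1983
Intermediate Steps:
Function('O')(H) = Add(1, H)
Mul(Add(Mul(-117338, Pow(-3567938, -1)), -4827629), Pow(Add(Add(-951, Mul(Function('O')(10), 355)), -4031847), -1)) = Mul(Add(Mul(-117338, Pow(-3567938, -1)), -4827629), Pow(Add(Add(-951, Mul(Add(1, 10), 355)), -4031847), -1)) = Mul(Add(Mul(-117338, Rational(-1, 3567938)), -4827629), Pow(Add(Add(-951, Mul(11, 355)), -4031847), -1)) = Mul(Add(Rational(58669, 1783969), -4827629), Pow(Add(Add(-951, 3905), -4031847), -1)) = Mul(Rational(-8612340420832, 1783969), Pow(Add(2954, -4031847), -1)) = Mul(Rational(-8612340420832, 1783969), Pow(-4028893, -1)) = Mul(Rational(-8612340420832, 1783969), Rational(-1, 4028893)) = Rational(8612340420832, 7187420216317)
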